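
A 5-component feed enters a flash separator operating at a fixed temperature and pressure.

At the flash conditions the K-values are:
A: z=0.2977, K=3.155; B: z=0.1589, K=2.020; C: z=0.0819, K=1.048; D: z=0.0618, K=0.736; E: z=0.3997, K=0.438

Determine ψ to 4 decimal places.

ψ = 0.6417

Material balance + equilibrium reduce to Σ zᵢ(Kᵢ−1)/(1+ψ(Kᵢ−1)) = 0.
Feasibility: ΣzᵢKᵢ = 1.5666, Σzᵢ/Kᵢ = 1.2477 — both > 1, two phases present.
Newton–Raphson from ψ = 0.61:
  ψ = 0.6100: g = 0.01965, g' = -0.6195 → ψ = 0.6417
Converged at ψ = 0.6417.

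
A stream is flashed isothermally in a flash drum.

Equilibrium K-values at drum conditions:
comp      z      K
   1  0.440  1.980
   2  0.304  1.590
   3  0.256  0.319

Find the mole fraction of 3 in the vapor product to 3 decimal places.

Let ψ = V/F and solve Σ zᵢ(Kᵢ−1)/(1+ψ(Kᵢ−1)) = 0.
Feasibility: ΣzᵢKᵢ = 1.436, Σzᵢ/Kᵢ = 1.216 — both > 1, two phases present.
Newton–Raphson from ψ = 0.32:
  ψ = 0.320: g = 0.2562, g' = -0.514 → ψ = 0.819
  ψ = 0.819: g = -0.0337, g' = -0.784 → ψ = 0.776
  ψ = 0.776: g = -0.0014, g' = -0.720 → ψ = 0.774
Converged at ψ = 0.774.
Compositions from xᵢ = zᵢ/(1+ψ(Kᵢ−1)), yᵢ = Kᵢxᵢ:
  1: x = 0.250, y = 0.496
  2: x = 0.209, y = 0.332
  3: x = 0.541, y = 0.173

y_3 = 0.173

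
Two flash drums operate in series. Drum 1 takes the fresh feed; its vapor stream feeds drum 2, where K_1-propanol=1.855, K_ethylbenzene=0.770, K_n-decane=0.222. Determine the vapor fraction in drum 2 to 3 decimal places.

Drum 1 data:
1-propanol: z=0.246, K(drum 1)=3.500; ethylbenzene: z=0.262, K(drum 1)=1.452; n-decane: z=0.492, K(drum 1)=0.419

V/F (drum 2) = 0.118

Drum 1:
Let ψ₁ = V/F and solve Σ zᵢ(Kᵢ−1)/(1+ψ₁(Kᵢ−1)) = 0.
Feasibility: ΣzᵢKᵢ = 1.448, Σzᵢ/Kᵢ = 1.425 — both > 1, two phases present.
Iterate (Newton) starting at ψ₁ = 0.5:
  ψ₁ = 0.500: g = -0.0330, g' = -0.669 → ψ₁ = 0.451
Converged at ψ₁ = 0.451.
Drum-1 compositions:
  1-propanol: x = 0.116, y = 0.405
  ethylbenzene: x = 0.218, y = 0.316
  n-decane: x = 0.667, y = 0.279
Drum-2 feed = drum-1 vapor: z₂ = (0.4046, 0.3160, 0.2794).
Drum 2:
Material balance + equilibrium reduce to Σ zᵢ(Kᵢ−1)/(1+ψ₂(Kᵢ−1)) = 0.
Check two-phase: ΣzᵢKᵢ = 1.056 > 1 and Σzᵢ/Kᵢ = 1.887 > 1, so g(0) = 0.056 > 0 and g(1) = -0.887 < 0.
Newton–Raphson from ψ₂ = 0.32:
  ψ₂ = 0.320: g = -0.0962, g' = -0.502 → ψ₂ = 0.128
  ψ₂ = 0.128: g = -0.0045, g' = -0.467 → ψ₂ = 0.118
Converged at ψ₂ = 0.118.
  1-propanol: x = 0.367, y = 0.682
  ethylbenzene: x = 0.325, y = 0.250
  n-decane: x = 0.308, y = 0.068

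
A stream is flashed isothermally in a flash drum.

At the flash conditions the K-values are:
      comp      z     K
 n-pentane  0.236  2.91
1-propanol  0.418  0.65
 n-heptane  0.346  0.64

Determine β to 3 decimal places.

β = 0.266

Material balance + equilibrium reduce to Σ zᵢ(Kᵢ−1)/(1+β(Kᵢ−1)) = 0.
Feasibility: ΣzᵢKᵢ = 1.180, Σzᵢ/Kᵢ = 1.265 — both > 1, two phases present.
Newton–Raphson from β = 0.3:
  β = 0.300: g = -0.0165, g' = -0.468 → β = 0.265
  β = 0.265: g = 0.0005, g' = -0.497 → β = 0.266
Converged at β = 0.266.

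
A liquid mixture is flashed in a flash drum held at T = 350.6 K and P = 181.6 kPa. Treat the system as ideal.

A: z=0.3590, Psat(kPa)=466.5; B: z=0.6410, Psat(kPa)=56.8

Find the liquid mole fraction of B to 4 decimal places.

Raoult's law: Kᵢ = Pᵢˢᵃᵗ/P = Pᵢˢᵃᵗ/181.6.
  K_A = 466.5/181.6 = 2.568833, K_B = 56.8/181.6 = 0.312775
Let β = V/F and solve Σ zᵢ(Kᵢ−1)/(1+β(Kᵢ−1)) = 0.
g(0) = ΣzᵢKᵢ − 1 = 0.1227 and g(1) = 1 − Σzᵢ/Kᵢ = -1.1891, so a root lies in (0, 1).
Binary case is linear: z₁(K₁−1)(1+β(K₂−1)) + z₂(K₂−1)(1+β(K₁−1)) = 0
⇒ β = [z₁(K₁−1)+z₂(K₂−1)] / [−(K₁−1)(K₂−1)] = 0.12270/1.07814 = 0.1138
Compositions from xᵢ = zᵢ/(1+β(Kᵢ−1)), yᵢ = Kᵢxᵢ:
  A: x = 0.3046, y = 0.7825
  B: x = 0.6954, y = 0.2175

x_B = 0.6954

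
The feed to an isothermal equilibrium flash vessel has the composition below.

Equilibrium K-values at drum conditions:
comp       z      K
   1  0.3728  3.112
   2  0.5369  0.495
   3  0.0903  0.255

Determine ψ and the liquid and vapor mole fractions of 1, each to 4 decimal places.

Rachford–Rice: g(ψ) = Σ zᵢ(Kᵢ−1)/(1+ψ(Kᵢ−1)) = 0.
g(0) = ΣzᵢKᵢ − 1 = 0.4489 and g(1) = 1 − Σzᵢ/Kᵢ = -0.5586, so a root lies in (0, 1).
Newton iteration, ψ⁰ = 0.5:
  ψ = 0.5000: g = -0.08698, g' = -0.7657 → ψ = 0.3864
  ψ = 0.3864: g = 0.00220, g' = -0.8144 → ψ = 0.3891
Converged at ψ = 0.3891.
Compositions from xᵢ = zᵢ/(1+ψ(Kᵢ−1)), yᵢ = Kᵢxᵢ:
  1: x = 0.2046, y = 0.6368
  2: x = 0.6682, y = 0.3308
  3: x = 0.1272, y = 0.0324

ψ = 0.3891, x_1 = 0.2046, y_1 = 0.6368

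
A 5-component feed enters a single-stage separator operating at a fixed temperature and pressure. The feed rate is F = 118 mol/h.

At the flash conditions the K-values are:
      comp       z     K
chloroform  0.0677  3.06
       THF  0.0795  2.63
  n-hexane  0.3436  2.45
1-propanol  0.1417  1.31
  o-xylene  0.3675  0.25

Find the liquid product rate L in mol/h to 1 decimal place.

L = 55.7 mol/h

Rachford–Rice: g(ψ) = Σ zᵢ(Kᵢ−1)/(1+ψ(Kᵢ−1)) = 0.
Feasibility: ΣzᵢKᵢ = 1.5356, Σzᵢ/Kᵢ = 1.7708 — both > 1, two phases present.
Newton–Raphson from ψ = 0.51:
  ψ = 0.5100: g = 0.01676, g' = -0.9223 → ψ = 0.5282
  ψ = 0.5282: g = -0.00012, g' = -0.9355 → ψ = 0.5280
Converged at ψ = 0.5280.
Then V = ψ·F = 0.5280·118 = 62.3 mol/h and L = F − V = 55.7 mol/h.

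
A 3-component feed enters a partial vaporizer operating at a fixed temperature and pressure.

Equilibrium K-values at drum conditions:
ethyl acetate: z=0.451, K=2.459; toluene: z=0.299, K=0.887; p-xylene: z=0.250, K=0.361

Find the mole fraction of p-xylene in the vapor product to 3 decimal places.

Newton iteration, ψ⁰ = 0.69:
  ψ = 0.690: g = 0.0055, g' = -0.569 → ψ = 0.700
Converged at ψ = 0.700.
Compositions from xᵢ = zᵢ/(1+ψ(Kᵢ−1)), yᵢ = Kᵢxᵢ:
  ethyl acetate: x = 0.223, y = 0.549
  toluene: x = 0.325, y = 0.288
  p-xylene: x = 0.452, y = 0.163

y_p-xylene = 0.163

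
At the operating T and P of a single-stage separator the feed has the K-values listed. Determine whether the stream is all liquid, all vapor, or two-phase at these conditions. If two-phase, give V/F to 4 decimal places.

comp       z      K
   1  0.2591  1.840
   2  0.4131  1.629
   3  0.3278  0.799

ΣzᵢKᵢ = 1.4116; Σzᵢ/Kᵢ = 0.8047.
Since Σzᵢ/Kᵢ < 1 the mixture is above its dew point — single vapor phase.

all vapor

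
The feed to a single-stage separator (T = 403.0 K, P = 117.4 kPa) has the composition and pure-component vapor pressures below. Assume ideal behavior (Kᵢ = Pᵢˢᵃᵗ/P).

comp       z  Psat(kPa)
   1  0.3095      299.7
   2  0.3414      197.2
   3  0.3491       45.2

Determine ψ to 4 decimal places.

Raoult's law: Kᵢ = Pᵢˢᵃᵗ/P = Pᵢˢᵃᵗ/117.4.
  K_1 = 299.7/117.4 = 2.552811, K_2 = 197.2/117.4 = 1.679727, K_3 = 45.2/117.4 = 0.385009
Newton iteration, ψ⁰ = 0.62:
  ψ = 0.6200: g = 0.06111, g' = -0.6167 → ψ = 0.7191
  ψ = 0.7191: g = -0.00199, g' = -0.6622 → ψ = 0.7161
Converged at ψ = 0.7161.

ψ = 0.7161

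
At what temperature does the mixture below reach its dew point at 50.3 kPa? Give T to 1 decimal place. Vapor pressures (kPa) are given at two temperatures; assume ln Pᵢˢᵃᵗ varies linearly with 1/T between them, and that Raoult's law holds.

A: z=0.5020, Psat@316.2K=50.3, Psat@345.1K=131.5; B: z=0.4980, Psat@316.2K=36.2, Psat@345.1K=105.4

T = 320.9 K

Dew-point temperature: Σzᵢ·P/Pᵢˢᵃᵗ(T) = 1. Interpolate ln Pᵢˢᵃᵗ = aᵢ + bᵢ/T.
  T = 316.2 K: ΣzᵢP/Pᵢˢᵃᵗ = 1.1940
  T = 345.1 K: ΣzᵢP/Pᵢˢᵃᵗ = 0.4297
  T = 330.6 K: ΣzᵢP/Pᵢˢᵃᵗ = 0.7014
  T = 323.4 K: ΣzᵢP/Pᵢˢᵃᵗ = 0.9097
  T = 319.8 K: ΣzᵢP/Pᵢˢᵃᵗ = 1.0405
  T = 321.6 K: ΣzᵢP/Pᵢˢᵃᵗ = 0.9725
Interpolating between 319.8 K and 321.6 K gives T ≈ 320.9 K.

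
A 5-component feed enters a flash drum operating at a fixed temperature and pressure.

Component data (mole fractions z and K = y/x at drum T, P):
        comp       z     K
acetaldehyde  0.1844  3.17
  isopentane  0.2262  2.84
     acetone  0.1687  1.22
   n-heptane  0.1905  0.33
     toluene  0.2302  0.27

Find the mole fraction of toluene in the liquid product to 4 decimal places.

Rachford–Rice: g(β) = Σ zᵢ(Kᵢ−1)/(1+β(Kᵢ−1)) = 0.
Feasibility: ΣzᵢKᵢ = 1.5578, Σzᵢ/Kᵢ = 1.7060 — both > 1, two phases present.
Newton iteration, β⁰ = 0.31:
  β = 0.3100: g = 0.16071, g' = -0.9692 → β = 0.4758
  β = 0.4758: g = 0.00754, g' = -0.9069 → β = 0.4841
Converged at β = 0.4841.
Compositions from xᵢ = zᵢ/(1+β(Kᵢ−1)), yᵢ = Kᵢxᵢ:
  acetaldehyde: x = 0.0899, y = 0.2851
  isopentane: x = 0.1196, y = 0.3398
  acetone: x = 0.1525, y = 0.1860
  n-heptane: x = 0.2820, y = 0.0930
  toluene: x = 0.3560, y = 0.0961

x_toluene = 0.3560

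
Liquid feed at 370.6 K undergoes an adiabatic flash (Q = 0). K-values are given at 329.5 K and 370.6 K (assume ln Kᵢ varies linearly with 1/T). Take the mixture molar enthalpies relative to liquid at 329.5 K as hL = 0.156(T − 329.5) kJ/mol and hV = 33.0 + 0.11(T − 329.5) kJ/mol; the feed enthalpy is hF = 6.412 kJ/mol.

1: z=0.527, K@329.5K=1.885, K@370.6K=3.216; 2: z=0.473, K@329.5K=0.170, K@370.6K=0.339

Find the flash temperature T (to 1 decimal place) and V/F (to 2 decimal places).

T = 333.8 K, V/F = 0.18

Adiabatic flash: solve Rachford–Rice at each trial T, then check hF = ψ·hV(T) + (1−ψ)·hL(T).
  T = 329.5 K: K = (1.885, 0.170), RR gives ψ = 0.100, H_out = 3.316 kJ/mol
  T = 370.6 K: K = (3.216, 0.339), RR gives ψ = 0.584, H_out = 24.574 kJ/mol
  T = 350.1 K: K = (2.503, 0.245), RR gives ψ = 0.383, H_out = 15.503 kJ/mol
  T = 339.8 K: K = (2.181, 0.205), RR gives ψ = 0.263, H_out = 10.153 kJ/mol
  T = 334.6 K: K = (2.029, 0.187), RR gives ψ = 0.188, H_out = 6.965 kJ/mol
  T = 332.1 K: K = (1.957, 0.178), RR gives ψ = 0.147, H_out = 5.255 kJ/mol
  T = 333.4 K: K = (1.994, 0.183), RR gives ψ = 0.169, H_out = 6.161 kJ/mol
Linear interpolation between T = 333.4 (H_out = 6.161) and T = 334.6 (H_out = 6.965) on hF = 6.412 gives T ≈ 333.8 K, at which ψ = 0.18.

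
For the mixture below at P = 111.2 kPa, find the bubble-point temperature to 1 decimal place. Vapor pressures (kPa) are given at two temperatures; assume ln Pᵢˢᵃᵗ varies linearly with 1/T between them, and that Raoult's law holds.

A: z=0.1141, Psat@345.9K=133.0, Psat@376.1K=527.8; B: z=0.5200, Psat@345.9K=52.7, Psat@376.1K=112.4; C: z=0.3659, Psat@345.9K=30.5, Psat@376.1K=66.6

Bubble-point temperature: ΣzᵢPᵢˢᵃᵗ(T) = P. Interpolate ln Pᵢˢᵃᵗ = aᵢ + bᵢ/T.
  T = 345.9 K: ΣzᵢPᵢˢᵃᵗ = 53.74 kPa
  T = 376.1 K: ΣzᵢPᵢˢᵃᵗ = 143.04 kPa
  T = 361.0 K: ΣzᵢPᵢˢᵃᵗ = 88.54 kPa
  T = 368.6 K: ΣzᵢPᵢˢᵃᵗ = 112.98 kPa
  T = 364.8 K: ΣzᵢPᵢˢᵃᵗ = 100.08 kPa
  T = 366.7 K: ΣzᵢPᵢˢᵃᵗ = 106.35 kPa
Interpolating between 366.7 K and 368.6 K gives T ≈ 368.1 K.

T = 368.1 K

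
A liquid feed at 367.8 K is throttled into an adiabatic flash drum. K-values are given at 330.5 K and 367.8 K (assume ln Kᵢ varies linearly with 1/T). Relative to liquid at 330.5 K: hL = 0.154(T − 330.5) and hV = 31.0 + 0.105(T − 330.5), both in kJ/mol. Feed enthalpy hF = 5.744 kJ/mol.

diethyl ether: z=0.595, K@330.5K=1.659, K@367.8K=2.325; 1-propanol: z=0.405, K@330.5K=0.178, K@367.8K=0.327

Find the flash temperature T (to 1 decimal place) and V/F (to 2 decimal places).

T = 333.9 K, V/F = 0.17

Adiabatic flash: solve Rachford–Rice at each trial T, then check hF = ψ·hV(T) + (1−ψ)·hL(T).
  T = 330.5 K: K = (1.659, 0.178), RR gives ψ = 0.109, H_out = 3.388 kJ/mol
  T = 367.8 K: K = (2.325, 0.327), RR gives ψ = 0.578, H_out = 22.619 kJ/mol
  T = 349.1 K: K = (1.981, 0.245), RR gives ψ = 0.375, H_out = 14.153 kJ/mol
  T = 339.8 K: K = (1.817, 0.210), RR gives ψ = 0.257, H_out = 9.292 kJ/mol
  T = 335.1 K: K = (1.737, 0.193), RR gives ψ = 0.188, H_out = 6.484 kJ/mol
  T = 332.8 K: K = (1.698, 0.186), RR gives ψ = 0.150, H_out = 4.987 kJ/mol
  T = 334.0 K: K = (1.718, 0.190), RR gives ψ = 0.170, H_out = 5.780 kJ/mol
Linear interpolation between T = 332.8 (H_out = 4.987) and T = 334.0 (H_out = 5.780) on hF = 5.744 gives T ≈ 333.9 K, at which ψ = 0.17.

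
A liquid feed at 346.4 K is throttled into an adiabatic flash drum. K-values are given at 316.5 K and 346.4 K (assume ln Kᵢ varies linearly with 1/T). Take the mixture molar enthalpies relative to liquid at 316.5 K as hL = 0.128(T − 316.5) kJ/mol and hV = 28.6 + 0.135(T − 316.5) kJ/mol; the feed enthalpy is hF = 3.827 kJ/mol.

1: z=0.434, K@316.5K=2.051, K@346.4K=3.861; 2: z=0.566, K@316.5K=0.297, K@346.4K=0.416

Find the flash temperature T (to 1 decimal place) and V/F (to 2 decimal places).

T = 318.3 K, V/F = 0.13

Adiabatic flash: solve Rachford–Rice at each trial T, then check hF = ψ·hV(T) + (1−ψ)·hL(T).
  T = 316.5 K: K = (2.051, 0.297), RR gives ψ = 0.079, H_out = 2.254 kJ/mol
  T = 346.4 K: K = (3.861, 0.416), RR gives ψ = 0.545, H_out = 19.537 kJ/mol
  T = 331.4 K: K = (2.851, 0.354), RR gives ψ = 0.366, H_out = 12.416 kJ/mol
  T = 323.9 K: K = (2.425, 0.325), RR gives ψ = 0.245, H_out = 7.980 kJ/mol
  T = 320.2 K: K = (2.232, 0.311), RR gives ψ = 0.170, H_out = 5.349 kJ/mol
  T = 318.4 K: K = (2.143, 0.304), RR gives ψ = 0.128, H_out = 3.913 kJ/mol
Linear interpolation between T = 316.5 (H_out = 2.254) and T = 318.4 (H_out = 3.913) on hF = 3.827 gives T ≈ 318.3 K, at which ψ = 0.13.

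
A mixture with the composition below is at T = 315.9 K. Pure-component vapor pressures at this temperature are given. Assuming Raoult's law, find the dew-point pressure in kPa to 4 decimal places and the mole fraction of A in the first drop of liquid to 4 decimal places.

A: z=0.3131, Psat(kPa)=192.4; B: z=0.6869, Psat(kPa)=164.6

At the dew point ψ → 1, so Σzᵢ/Kᵢ = 1 with Kᵢ = Pᵢˢᵃᵗ/P ⇒ 1/P = Σzᵢ/Pᵢˢᵃᵗ.
1/P = 0.3131/192.4 + 0.6869/164.6 = 0.0058005 ⇒ P = 172.3994 kPa
xᵢ = zᵢP/Pᵢˢᵃᵗ ⇒ x_A = 0.3131·172.3994/192.4 = 0.2806

Pdew = 172.3994 kPa, x_A = 0.2806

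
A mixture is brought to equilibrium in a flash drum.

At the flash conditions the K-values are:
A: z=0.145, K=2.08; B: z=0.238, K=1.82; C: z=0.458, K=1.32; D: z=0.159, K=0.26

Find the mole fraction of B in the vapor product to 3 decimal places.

Newton–Raphson from V/F = 0.37:
  V/F = 0.370: g = 0.2306, g' = -0.383 → V/F = 0.972
  V/F = 0.972: g = -0.1223, g' = -1.222 → V/F = 0.872
  V/F = 0.872: g = -0.0226, g' = -0.820 → V/F = 0.844
  V/F = 0.844: g = -0.0010, g' = -0.750 → V/F = 0.843
Converged at V/F = 0.843.
Compositions from xᵢ = zᵢ/(1+V/F(Kᵢ−1)), yᵢ = Kᵢxᵢ:
  A: x = 0.076, y = 0.158
  B: x = 0.141, y = 0.256
  C: x = 0.361, y = 0.476
  D: x = 0.423, y = 0.110

y_B = 0.256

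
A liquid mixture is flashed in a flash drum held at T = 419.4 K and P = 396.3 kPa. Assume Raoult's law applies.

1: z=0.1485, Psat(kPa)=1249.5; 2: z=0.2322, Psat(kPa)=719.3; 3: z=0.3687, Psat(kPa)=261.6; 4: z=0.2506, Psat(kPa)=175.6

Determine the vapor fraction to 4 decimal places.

Raoult's law: Kᵢ = Pᵢˢᵃᵗ/P = Pᵢˢᵃᵗ/396.3.
  K_1 = 1249.5/396.3 = 3.152914, K_2 = 719.3/396.3 = 1.815039, K_3 = 261.6/396.3 = 0.660106, K_4 = 175.6/396.3 = 0.443099
Let ψ = V/F and solve Σ zᵢ(Kᵢ−1)/(1+ψ(Kᵢ−1)) = 0.
Feasibility: ΣzᵢKᵢ = 1.2441, Σzᵢ/Kᵢ = 1.2991 — both > 1, two phases present.
Iterate (Newton) starting at ψ = 0.59:
  ψ = 0.5900: g = -0.09598, g' = -0.4429 → ψ = 0.3733
  ψ = 0.3733: g = 0.00264, g' = -0.4820 → ψ = 0.3788
Converged at ψ = 0.3788.

ψ = 0.3788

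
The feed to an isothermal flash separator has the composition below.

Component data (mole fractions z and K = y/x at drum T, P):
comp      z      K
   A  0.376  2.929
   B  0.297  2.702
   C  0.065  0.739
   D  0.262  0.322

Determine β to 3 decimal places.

Let β = V/F and solve Σ zᵢ(Kᵢ−1)/(1+β(Kᵢ−1)) = 0.
Feasibility: ΣzᵢKᵢ = 2.036, Σzᵢ/Kᵢ = 1.140 — both > 1, two phases present.
Newton iteration, β⁰ = 0.5:
  β = 0.500: g = 0.3540, g' = -0.895 → β = 0.896
  β = 0.896: g = -0.0081, g' = -1.111 → β = 0.888
Converged at β = 0.888.

β = 0.888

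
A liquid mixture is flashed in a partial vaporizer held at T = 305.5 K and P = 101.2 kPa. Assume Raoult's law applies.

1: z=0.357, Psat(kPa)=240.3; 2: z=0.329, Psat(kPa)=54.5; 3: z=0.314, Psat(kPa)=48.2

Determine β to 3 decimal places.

β = 0.258

Raoult's law: Kᵢ = Pᵢˢᵃᵗ/P = Pᵢˢᵃᵗ/101.2.
  K_1 = 240.3/101.2 = 2.37451, K_2 = 54.5/101.2 = 0.53854, K_3 = 48.2/101.2 = 0.47628
Material balance + equilibrium reduce to Σ zᵢ(Kᵢ−1)/(1+β(Kᵢ−1)) = 0.
g(0) = ΣzᵢKᵢ − 1 = 0.174 and g(1) = 1 − Σzᵢ/Kᵢ = -0.421, so a root lies in (0, 1).
Newton iteration, β⁰ = 0.5:
  β = 0.500: g = -0.1293, g' = -0.513 → β = 0.248
  β = 0.248: g = 0.0055, g' = -0.578 → β = 0.258
Converged at β = 0.258.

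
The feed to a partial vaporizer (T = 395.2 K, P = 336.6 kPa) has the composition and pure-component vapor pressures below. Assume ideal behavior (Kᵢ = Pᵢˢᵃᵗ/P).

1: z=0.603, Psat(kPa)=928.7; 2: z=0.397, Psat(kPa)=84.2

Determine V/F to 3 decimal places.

Raoult's law: Kᵢ = Pᵢˢᵃᵗ/P = Pᵢˢᵃᵗ/336.6.
  K_1 = 928.7/336.6 = 2.75906, K_2 = 84.2/336.6 = 0.25015
Material balance + equilibrium reduce to Σ zᵢ(Kᵢ−1)/(1+V/F(Kᵢ−1)) = 0.
Feasibility: ΣzᵢKᵢ = 1.763, Σzᵢ/Kᵢ = 1.806 — both > 1, two phases present.
Binary case is linear: z₁(K₁−1)(1+V/F(K₂−1)) + z₂(K₂−1)(1+V/F(K₁−1)) = 0
⇒ V/F = [z₁(K₁−1)+z₂(K₂−1)] / [−(K₁−1)(K₂−1)] = 0.7630/1.3190 = 0.578

V/F = 0.578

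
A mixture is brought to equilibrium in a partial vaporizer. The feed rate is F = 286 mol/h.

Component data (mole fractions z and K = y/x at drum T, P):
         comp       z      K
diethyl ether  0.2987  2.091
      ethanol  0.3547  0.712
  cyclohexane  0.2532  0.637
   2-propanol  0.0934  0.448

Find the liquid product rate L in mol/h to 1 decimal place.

L = 227.1 mol/h

Rachford–Rice: g(ψ) = Σ zᵢ(Kᵢ−1)/(1+ψ(Kᵢ−1)) = 0.
Feasibility: ΣzᵢKᵢ = 1.0803, Σzᵢ/Kᵢ = 1.2470 — both > 1, two phases present.
Newton iteration, ψ⁰ = 0.36:
  ψ = 0.3600: g = -0.05006, g' = -0.3084 → ψ = 0.1977
  ψ = 0.1977: g = 0.00286, g' = -0.3482 → ψ = 0.2059
Converged at ψ = 0.2059.
Then V = ψ·F = 0.2059·286 = 58.9 mol/h and L = F − V = 227.1 mol/h.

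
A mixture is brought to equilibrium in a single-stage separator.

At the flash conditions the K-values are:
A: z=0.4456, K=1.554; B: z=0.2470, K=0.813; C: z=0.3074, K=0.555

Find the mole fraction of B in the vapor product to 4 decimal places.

y_B = 0.2138

Material balance + equilibrium reduce to Σ zᵢ(Kᵢ−1)/(1+ψ(Kᵢ−1)) = 0.
Check two-phase: ΣzᵢKᵢ = 1.0639 > 1 and Σzᵢ/Kᵢ = 1.1444 > 1, so g(0) = 0.0639 > 0 and g(1) = -0.1444 < 0.
Iterate (Newton) starting at ψ = 0.5:
  ψ = 0.5000: g = -0.03358, g' = -0.1951 → ψ = 0.3279
  ψ = 0.3279: g = -0.00045, g' = -0.1912 → ψ = 0.3255
Converged at ψ = 0.3255.
Compositions from xᵢ = zᵢ/(1+ψ(Kᵢ−1)), yᵢ = Kᵢxᵢ:
  A: x = 0.3775, y = 0.5867
  B: x = 0.2630, y = 0.2138
  C: x = 0.3595, y = 0.1995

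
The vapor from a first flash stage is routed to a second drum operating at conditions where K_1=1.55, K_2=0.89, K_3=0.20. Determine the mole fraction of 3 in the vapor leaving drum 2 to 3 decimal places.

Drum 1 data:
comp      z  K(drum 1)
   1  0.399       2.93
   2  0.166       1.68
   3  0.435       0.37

Drum 1:
Let ψ₁ = V/F and solve Σ zᵢ(Kᵢ−1)/(1+ψ₁(Kᵢ−1)) = 0.
Check two-phase: ΣzᵢKᵢ = 1.609 > 1 and Σzᵢ/Kᵢ = 1.411 > 1, so g(0) = 0.609 > 0 and g(1) = -0.411 < 0.
Newton–Raphson from ψ₁ = 0.31:
  ψ₁ = 0.310: g = 0.2345, g' = -0.901 → ψ₁ = 0.570
  ψ₁ = 0.570: g = 0.0202, g' = -0.797 → ψ₁ = 0.596
Converged at ψ₁ = 0.596.
Drum-1 compositions:
  1: x = 0.186, y = 0.544
  2: x = 0.118, y = 0.198
  3: x = 0.696, y = 0.258
Drum-2 feed = drum-1 vapor: z₂ = (0.5439, 0.1985, 0.2576).
Drum 2:
Material balance + equilibrium reduce to Σ zᵢ(Kᵢ−1)/(1+ψ₂(Kᵢ−1)) = 0.
Check two-phase: ΣzᵢKᵢ = 1.071 > 1 and Σzᵢ/Kᵢ = 1.862 > 1, so g(0) = 0.071 > 0 and g(1) = -0.862 < 0.
Newton–Raphson from ψ₂ = 0.63:
  ψ₂ = 0.630: g = -0.2168, g' = -0.764 → ψ₂ = 0.346
  ψ₂ = 0.346: g = -0.0564, g' = -0.434 → ψ₂ = 0.216
  ψ₂ = 0.216: g = -0.0042, g' = -0.375 → ψ₂ = 0.205
Converged at ψ₂ = 0.205.
  1: x = 0.489, y = 0.758
  2: x = 0.203, y = 0.181
  3: x = 0.308, y = 0.062

y_3 (drum 2) = 0.062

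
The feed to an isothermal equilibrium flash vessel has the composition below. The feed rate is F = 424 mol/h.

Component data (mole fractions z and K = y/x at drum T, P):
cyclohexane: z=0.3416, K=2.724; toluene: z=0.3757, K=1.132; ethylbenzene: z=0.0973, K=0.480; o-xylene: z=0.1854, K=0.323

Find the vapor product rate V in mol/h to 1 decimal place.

Rachford–Rice: g(V/F) = Σ zᵢ(Kᵢ−1)/(1+V/F(Kᵢ−1)) = 0.
Feasibility: ΣzᵢKᵢ = 1.4624, Σzᵢ/Kᵢ = 1.2340 — both > 1, two phases present.
Newton–Raphson from V/F = 0.39:
  V/F = 0.3900: g = 0.16530, g' = -0.5672 → V/F = 0.6814
  V/F = 0.6814: g = 0.00492, g' = -0.5761 → V/F = 0.6900
  V/F = 0.6900: g = -0.00002, g' = -0.5805 → V/F = 0.6899
Converged at V/F = 0.6899.
Then V = V/F·F = 0.6899·424 = 292.5 mol/h and L = F − V = 131.5 mol/h.

V = 292.5 mol/h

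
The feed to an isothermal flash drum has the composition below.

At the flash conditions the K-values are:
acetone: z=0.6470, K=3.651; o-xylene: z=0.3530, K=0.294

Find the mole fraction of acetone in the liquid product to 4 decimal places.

Material balance + equilibrium reduce to Σ zᵢ(Kᵢ−1)/(1+ψ(Kᵢ−1)) = 0.
Check two-phase: ΣzᵢKᵢ = 2.4660 > 1 and Σzᵢ/Kᵢ = 1.3779 > 1, so g(0) = 1.4660 > 0 and g(1) = -0.3779 < 0.
Newton iteration, ψ⁰ = 0.54:
  ψ = 0.5400: g = 0.30263, g' = -1.2286 → ψ = 0.7863
  ψ = 0.7863: g = -0.00415, g' = -1.3670 → ψ = 0.7833
Converged at ψ = 0.7833.
Compositions from xᵢ = zᵢ/(1+ψ(Kᵢ−1)), yᵢ = Kᵢxᵢ:
  acetone: x = 0.2103, y = 0.7678
  o-xylene: x = 0.7897, y = 0.2322

x_acetone = 0.2103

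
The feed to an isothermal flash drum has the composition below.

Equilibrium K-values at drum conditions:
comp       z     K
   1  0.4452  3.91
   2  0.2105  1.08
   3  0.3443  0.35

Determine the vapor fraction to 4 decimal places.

Material balance + equilibrium reduce to Σ zᵢ(Kᵢ−1)/(1+ψ(Kᵢ−1)) = 0.
Feasibility: ΣzᵢKᵢ = 2.0886, Σzᵢ/Kᵢ = 1.2925 — both > 1, two phases present.
Newton iteration, ψ⁰ = 0.5:
  ψ = 0.5000: g = 0.21236, g' = -0.9460 → ψ = 0.7245
  ψ = 0.7245: g = 0.00975, g' = -0.9111 → ψ = 0.7352
  ψ = 0.7352: g = -0.00003, g' = -0.9173 → ψ = 0.7351
Converged at ψ = 0.7351.

ψ = 0.7351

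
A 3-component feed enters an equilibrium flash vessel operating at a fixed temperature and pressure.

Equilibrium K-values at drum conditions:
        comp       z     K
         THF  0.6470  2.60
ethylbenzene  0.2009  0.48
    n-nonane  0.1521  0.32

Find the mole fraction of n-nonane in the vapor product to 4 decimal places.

Let β = V/F and solve Σ zᵢ(Kᵢ−1)/(1+β(Kᵢ−1)) = 0.
Feasibility: ΣzᵢKᵢ = 1.8273, Σzᵢ/Kᵢ = 1.1427 — both > 1, two phases present.
Newton–Raphson from β = 0.5:
  β = 0.5000: g = 0.27723, g' = -0.7719 → β = 0.8592
  β = 0.8592: g = -0.00166, g' = -0.8781 → β = 0.8573
Converged at β = 0.8573.
Compositions from xᵢ = zᵢ/(1+β(Kᵢ−1)), yᵢ = Kᵢxᵢ:
  THF: x = 0.2728, y = 0.7093
  ethylbenzene: x = 0.3625, y = 0.1740
  n-nonane: x = 0.3647, y = 0.1167

y_n-nonane = 0.1167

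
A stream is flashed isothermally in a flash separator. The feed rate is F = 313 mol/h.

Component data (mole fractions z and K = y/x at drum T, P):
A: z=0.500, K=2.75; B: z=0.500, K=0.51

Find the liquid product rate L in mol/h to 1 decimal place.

L = 83.0 mol/h

Rachford–Rice: g(ψ) = Σ zᵢ(Kᵢ−1)/(1+ψ(Kᵢ−1)) = 0.
g(0) = ΣzᵢKᵢ − 1 = 0.630 and g(1) = 1 − Σzᵢ/Kᵢ = -0.162, so a root lies in (0, 1).
Binary case is linear: z₁(K₁−1)(1+ψ(K₂−1)) + z₂(K₂−1)(1+ψ(K₁−1)) = 0
⇒ ψ = [z₁(K₁−1)+z₂(K₂−1)] / [−(K₁−1)(K₂−1)] = 0.6300/0.8575 = 0.735
Then V = ψ·F = 0.7347·313 = 230.0 mol/h and L = F − V = 83.0 mol/h.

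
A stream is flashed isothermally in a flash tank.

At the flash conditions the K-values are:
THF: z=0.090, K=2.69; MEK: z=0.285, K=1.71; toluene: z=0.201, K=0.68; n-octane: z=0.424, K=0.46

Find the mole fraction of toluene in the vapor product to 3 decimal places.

Material balance + equilibrium reduce to Σ zᵢ(Kᵢ−1)/(1+ψ(Kᵢ−1)) = 0.
g(0) = ΣzᵢKᵢ − 1 = 0.061 and g(1) = 1 − Σzᵢ/Kᵢ = -0.417, so a root lies in (0, 1).
Iterate (Newton) starting at ψ = 0.5:
  ψ = 0.500: g = -0.1584, g' = -0.415 → ψ = 0.118
  ψ = 0.118: g = 0.0021, g' = -0.464 → ψ = 0.123
Converged at ψ = 0.123.
Compositions from xᵢ = zᵢ/(1+ψ(Kᵢ−1)), yᵢ = Kᵢxᵢ:
  THF: x = 0.075, y = 0.201
  MEK: x = 0.262, y = 0.448
  toluene: x = 0.209, y = 0.142
  n-octane: x = 0.454, y = 0.209

y_toluene = 0.142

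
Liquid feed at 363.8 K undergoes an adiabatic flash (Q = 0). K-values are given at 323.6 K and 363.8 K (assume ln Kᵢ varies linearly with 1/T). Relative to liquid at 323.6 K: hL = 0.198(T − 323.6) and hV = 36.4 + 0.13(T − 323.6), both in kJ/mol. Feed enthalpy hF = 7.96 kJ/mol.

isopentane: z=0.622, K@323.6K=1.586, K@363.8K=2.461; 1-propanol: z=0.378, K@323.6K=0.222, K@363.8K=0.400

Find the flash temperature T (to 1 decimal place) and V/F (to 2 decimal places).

T = 325.8 K, V/F = 0.21

Adiabatic flash: solve Rachford–Rice at each trial T, then check hF = ψ·hV(T) + (1−ψ)·hL(T).
  T = 323.6 K: K = (1.586, 0.222), RR gives ψ = 0.154, H_out = 5.621 kJ/mol
  T = 363.8 K: K = (2.461, 0.400), RR gives ψ = 0.778, H_out = 34.150 kJ/mol
  T = 343.7 K: K = (2.001, 0.303), RR gives ψ = 0.515, H_out = 22.024 kJ/mol
  T = 333.6 K: K = (1.787, 0.260), RR gives ψ = 0.361, H_out = 14.860 kJ/mol
  T = 328.6 K: K = (1.685, 0.241), RR gives ψ = 0.267, H_out = 10.630 kJ/mol
  T = 326.1 K: K = (1.635, 0.231), RR gives ψ = 0.214, H_out = 8.245 kJ/mol
  T = 324.9 K: K = (1.611, 0.227), RR gives ψ = 0.186, H_out = 7.019 kJ/mol
Linear interpolation between T = 324.9 (H_out = 7.019) and T = 326.1 (H_out = 8.245) on hF = 7.96 gives T ≈ 325.8 K, at which ψ = 0.21.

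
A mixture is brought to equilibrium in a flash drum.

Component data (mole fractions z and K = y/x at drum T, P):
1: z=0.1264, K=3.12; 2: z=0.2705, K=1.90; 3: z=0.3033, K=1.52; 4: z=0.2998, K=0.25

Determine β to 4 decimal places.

Let β = V/F and solve Σ zᵢ(Kᵢ−1)/(1+β(Kᵢ−1)) = 0.
Feasibility: ΣzᵢKᵢ = 1.4443, Σzᵢ/Kᵢ = 1.5816 — both > 1, two phases present.
Newton–Raphson from β = 0.54:
  β = 0.5400: g = 0.03401, g' = -0.7491 → β = 0.5854
  β = 0.5854: g = -0.00091, g' = -0.7912 → β = 0.5842
Converged at β = 0.5842.

β = 0.5842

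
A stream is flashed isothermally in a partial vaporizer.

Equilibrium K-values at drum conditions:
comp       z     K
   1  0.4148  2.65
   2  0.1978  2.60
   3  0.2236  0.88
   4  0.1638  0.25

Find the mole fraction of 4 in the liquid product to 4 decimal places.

Rachford–Rice: g(V/F) = Σ zᵢ(Kᵢ−1)/(1+V/F(Kᵢ−1)) = 0.
g(0) = ΣzᵢKᵢ − 1 = 0.8512 and g(1) = 1 − Σzᵢ/Kᵢ = -0.1419, so a root lies in (0, 1).
Iterate (Newton) starting at V/F = 0.5:
  V/F = 0.5000: g = 0.32574, g' = -0.7349 → V/F = 0.9433
  V/F = 0.9433: g = -0.05633, g' = -1.3339 → V/F = 0.9010
  V/F = 0.9010: g = -0.00414, g' = -1.1481 → V/F = 0.8974
Converged at V/F = 0.8974.
Compositions from xᵢ = zᵢ/(1+V/F(Kᵢ−1)), yᵢ = Kᵢxᵢ:
  1: x = 0.1672, y = 0.4431
  2: x = 0.0812, y = 0.2111
  3: x = 0.2506, y = 0.2205
  4: x = 0.5010, y = 0.1253

x_4 = 0.5010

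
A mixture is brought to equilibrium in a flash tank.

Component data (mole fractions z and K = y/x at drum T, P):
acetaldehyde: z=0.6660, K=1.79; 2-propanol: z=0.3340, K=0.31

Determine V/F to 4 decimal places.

V/F = 0.5424

Material balance + equilibrium reduce to Σ zᵢ(Kᵢ−1)/(1+V/F(Kᵢ−1)) = 0.
Feasibility: ΣzᵢKᵢ = 1.2957, Σzᵢ/Kᵢ = 1.4495 — both > 1, two phases present.
Newton–Raphson from V/F = 0.5:
  V/F = 0.5000: g = 0.02531, g' = -0.5842 → V/F = 0.5433
  V/F = 0.5433: g = -0.00055, g' = -0.6104 → V/F = 0.5424
Converged at V/F = 0.5424.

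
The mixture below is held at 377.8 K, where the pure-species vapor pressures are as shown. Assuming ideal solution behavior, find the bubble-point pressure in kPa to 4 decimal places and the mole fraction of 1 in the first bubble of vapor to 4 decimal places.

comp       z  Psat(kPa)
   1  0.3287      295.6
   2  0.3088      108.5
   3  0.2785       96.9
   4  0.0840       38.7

Pbub = 160.9060 kPa, y_1 = 0.6039

At the bubble point ψ → 0, so ΣzᵢKᵢ = 1 with Kᵢ = Pᵢˢᵃᵗ/P ⇒ P = ΣzᵢPᵢˢᵃᵗ.
P = 0.3287·295.6 + 0.3088·108.5 + 0.2785·96.9 + 0.0840·38.7 = 160.9060 kPa
yᵢ = zᵢPᵢˢᵃᵗ/P ⇒ y_1 = 0.3287·295.6/160.9060 = 0.6039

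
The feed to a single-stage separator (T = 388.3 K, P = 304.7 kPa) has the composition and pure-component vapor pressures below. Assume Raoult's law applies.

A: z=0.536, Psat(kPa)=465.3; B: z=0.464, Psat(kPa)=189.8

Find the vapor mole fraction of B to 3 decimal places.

Raoult's law: Kᵢ = Pᵢˢᵃᵗ/P = Pᵢˢᵃᵗ/304.7.
  K_A = 465.3/304.7 = 1.52708, K_B = 189.8/304.7 = 0.62291
Binary case is linear: z₁(K₁−1)(1+V/F(K₂−1)) + z₂(K₂−1)(1+V/F(K₁−1)) = 0
⇒ V/F = [z₁(K₁−1)+z₂(K₂−1)] / [−(K₁−1)(K₂−1)] = 0.1075/0.1988 = 0.541
Compositions from xᵢ = zᵢ/(1+V/F(Kᵢ−1)), yᵢ = Kᵢxᵢ:
  A: x = 0.417, y = 0.637
  B: x = 0.583, y = 0.363

y_B = 0.363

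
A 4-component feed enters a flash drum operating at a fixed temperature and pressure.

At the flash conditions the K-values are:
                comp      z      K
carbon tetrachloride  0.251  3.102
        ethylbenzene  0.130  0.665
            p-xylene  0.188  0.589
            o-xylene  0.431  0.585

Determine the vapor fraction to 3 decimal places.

Rachford–Rice: g(ψ) = Σ zᵢ(Kᵢ−1)/(1+ψ(Kᵢ−1)) = 0.
Feasibility: ΣzᵢKᵢ = 1.228, Σzᵢ/Kᵢ = 1.332 — both > 1, two phases present.
Iterate (Newton) starting at ψ = 0.5:
  ψ = 0.500: g = -0.1180, g' = -0.453 → ψ = 0.240
  ψ = 0.240: g = 0.0192, g' = -0.638 → ψ = 0.270
  ψ = 0.270: g = 0.0005, g' = -0.604 → ψ = 0.271
Converged at ψ = 0.271.

ψ = 0.271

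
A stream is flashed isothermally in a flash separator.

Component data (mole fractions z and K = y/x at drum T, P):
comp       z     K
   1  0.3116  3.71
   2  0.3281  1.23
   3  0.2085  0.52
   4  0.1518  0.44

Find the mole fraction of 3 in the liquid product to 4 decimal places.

Material balance + equilibrium reduce to Σ zᵢ(Kᵢ−1)/(1+ψ(Kᵢ−1)) = 0.
Feasibility: ΣzᵢKᵢ = 1.7348, Σzᵢ/Kᵢ = 1.0967 — both > 1, two phases present.
Newton iteration, ψ⁰ = 0.5:
  ψ = 0.5000: g = 0.17650, g' = -0.6016 → ψ = 0.7934
  ψ = 0.7934: g = 0.01727, g' = -0.5225 → ψ = 0.8265
  ψ = 0.8265: g = -0.00007, g' = -0.5272 → ψ = 0.8263
Converged at ψ = 0.8263.
Compositions from xᵢ = zᵢ/(1+ψ(Kᵢ−1)), yᵢ = Kᵢxᵢ:
  1: x = 0.0962, y = 0.3569
  2: x = 0.2757, y = 0.3391
  3: x = 0.3456, y = 0.1797
  4: x = 0.2825, y = 0.1243

x_3 = 0.3456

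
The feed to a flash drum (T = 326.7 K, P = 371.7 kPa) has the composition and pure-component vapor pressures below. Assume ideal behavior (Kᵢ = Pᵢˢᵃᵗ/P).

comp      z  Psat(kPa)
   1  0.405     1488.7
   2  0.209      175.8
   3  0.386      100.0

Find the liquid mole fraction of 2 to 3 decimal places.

Raoult's law: Kᵢ = Pᵢˢᵃᵗ/P = Pᵢˢᵃᵗ/371.7.
  K_1 = 1488.7/371.7 = 4.00511, K_2 = 175.8/371.7 = 0.47296, K_3 = 100.0/371.7 = 0.26903
Material balance + equilibrium reduce to Σ zᵢ(Kᵢ−1)/(1+ψ(Kᵢ−1)) = 0.
Check two-phase: ΣzᵢKᵢ = 1.825 > 1 and Σzᵢ/Kᵢ = 1.978 > 1, so g(0) = 0.825 > 0 and g(1) = -0.978 < 0.
Newton–Raphson from ψ = 0.35:
  ψ = 0.350: g = 0.0790, g' = -1.328 → ψ = 0.409
  ψ = 0.409: g = 0.0026, g' = -1.250 → ψ = 0.411
Converged at ψ = 0.411.
Compositions from xᵢ = zᵢ/(1+ψ(Kᵢ−1)), yᵢ = Kᵢxᵢ:
  1: x = 0.181, y = 0.725
  2: x = 0.267, y = 0.126
  3: x = 0.552, y = 0.149

x_2 = 0.267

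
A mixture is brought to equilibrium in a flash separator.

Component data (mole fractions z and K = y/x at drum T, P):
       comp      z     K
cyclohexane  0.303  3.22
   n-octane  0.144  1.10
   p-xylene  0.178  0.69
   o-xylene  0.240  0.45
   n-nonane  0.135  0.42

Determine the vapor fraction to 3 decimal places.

Rachford–Rice: g(ψ) = Σ zᵢ(Kᵢ−1)/(1+ψ(Kᵢ−1)) = 0.
g(0) = ΣzᵢKᵢ − 1 = 0.422 and g(1) = 1 − Σzᵢ/Kᵢ = -0.338, so a root lies in (0, 1).
Iterate (Newton) starting at ψ = 0.45:
  ψ = 0.450: g = 0.0048, g' = -0.609 → ψ = 0.458
Converged at ψ = 0.458.

ψ = 0.458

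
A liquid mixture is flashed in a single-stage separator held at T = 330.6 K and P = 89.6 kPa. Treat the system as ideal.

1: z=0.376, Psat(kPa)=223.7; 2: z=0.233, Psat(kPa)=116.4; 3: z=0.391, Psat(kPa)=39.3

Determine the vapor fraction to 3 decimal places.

Raoult's law: Kᵢ = Pᵢˢᵃᵗ/P = Pᵢˢᵃᵗ/89.6.
  K_1 = 223.7/89.6 = 2.49665, K_2 = 116.4/89.6 = 1.29911, K_3 = 39.3/89.6 = 0.43862
Material balance + equilibrium reduce to Σ zᵢ(Kᵢ−1)/(1+ψ(Kᵢ−1)) = 0.
g(0) = ΣzᵢKᵢ − 1 = 0.413 and g(1) = 1 − Σzᵢ/Kᵢ = -0.221, so a root lies in (0, 1).
Newton iteration, ψ⁰ = 0.5:
  ψ = 0.500: g = 0.0773, g' = -0.529 → ψ = 0.646
Converged at ψ = 0.646.

ψ = 0.646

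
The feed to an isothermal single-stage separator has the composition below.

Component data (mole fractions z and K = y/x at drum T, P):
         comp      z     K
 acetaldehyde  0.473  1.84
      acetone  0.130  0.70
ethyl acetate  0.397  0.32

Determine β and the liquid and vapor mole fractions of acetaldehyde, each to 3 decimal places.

Iterate (Newton) starting at β = 0.32:
  β = 0.320: g = -0.0750, g' = -0.522 → β = 0.176
  β = 0.176: g = -0.0017, g' = -0.503 → β = 0.173
Converged at β = 0.173.
Compositions from xᵢ = zᵢ/(1+β(Kᵢ−1)), yᵢ = Kᵢxᵢ:
  acetaldehyde: x = 0.413, y = 0.760
  acetone: x = 0.137, y = 0.096
  ethyl acetate: x = 0.450, y = 0.144

β = 0.173, x_acetaldehyde = 0.413, y_acetaldehyde = 0.760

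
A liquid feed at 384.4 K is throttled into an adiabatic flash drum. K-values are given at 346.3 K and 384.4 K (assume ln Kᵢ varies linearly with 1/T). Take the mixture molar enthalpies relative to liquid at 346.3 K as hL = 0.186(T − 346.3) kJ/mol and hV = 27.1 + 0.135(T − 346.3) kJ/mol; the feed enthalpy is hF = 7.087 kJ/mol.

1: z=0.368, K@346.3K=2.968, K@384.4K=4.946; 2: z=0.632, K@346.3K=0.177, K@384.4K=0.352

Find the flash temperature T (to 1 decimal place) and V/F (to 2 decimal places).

Adiabatic flash: solve Rachford–Rice at each trial T, then check hF = ψ·hV(T) + (1−ψ)·hL(T).
  T = 346.3 K: K = (2.968, 0.177), RR gives ψ = 0.126, H_out = 3.415 kJ/mol
  T = 384.4 K: K = (4.946, 0.352), RR gives ψ = 0.408, H_out = 17.344 kJ/mol
  T = 365.4 K: K = (3.885, 0.254), RR gives ψ = 0.274, H_out = 10.724 kJ/mol
  T = 355.9 K: K = (3.411, 0.213), RR gives ψ = 0.206, H_out = 7.258 kJ/mol
  T = 351.1 K: K = (3.185, 0.195), RR gives ψ = 0.168, H_out = 5.394 kJ/mol
  T = 353.5 K: K = (3.296, 0.204), RR gives ψ = 0.187, H_out = 6.339 kJ/mol
  T = 354.7 K: K = (3.353, 0.209), RR gives ψ = 0.196, H_out = 6.801 kJ/mol
  T = 355.3 K: K = (3.382, 0.211), RR gives ψ = 0.201, H_out = 7.031 kJ/mol
Linear interpolation between T = 355.3 (H_out = 7.031) and T = 355.9 (H_out = 7.258) on hF = 7.087 gives T ≈ 355.4 K, at which ψ = 0.20.

T = 355.4 K, V/F = 0.20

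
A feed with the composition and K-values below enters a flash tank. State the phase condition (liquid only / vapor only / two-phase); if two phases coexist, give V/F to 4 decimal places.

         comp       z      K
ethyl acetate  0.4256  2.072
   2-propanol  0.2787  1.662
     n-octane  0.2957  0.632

vapor only

ΣzᵢKᵢ = 1.5319; Σzᵢ/Kᵢ = 0.8410.
Since Σzᵢ/Kᵢ < 1 the mixture is above its dew point — single vapor phase.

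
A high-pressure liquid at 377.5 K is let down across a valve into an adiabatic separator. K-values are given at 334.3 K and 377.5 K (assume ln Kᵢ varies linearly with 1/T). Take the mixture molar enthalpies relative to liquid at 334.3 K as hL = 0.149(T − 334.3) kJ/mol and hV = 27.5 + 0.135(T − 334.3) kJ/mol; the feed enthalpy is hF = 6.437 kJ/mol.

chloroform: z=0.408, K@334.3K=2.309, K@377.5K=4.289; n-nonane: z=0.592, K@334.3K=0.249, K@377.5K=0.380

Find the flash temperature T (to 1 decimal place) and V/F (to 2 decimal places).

T = 342.1 K, V/F = 0.19

Adiabatic flash: solve Rachford–Rice at each trial T, then check hF = ψ·hV(T) + (1−ψ)·hL(T).
  T = 334.3 K: K = (2.309, 0.249), RR gives ψ = 0.091, H_out = 2.503 kJ/mol
  T = 377.5 K: K = (4.289, 0.380), RR gives ψ = 0.478, H_out = 19.295 kJ/mol
  T = 355.9 K: K = (3.207, 0.312), RR gives ψ = 0.324, H_out = 12.041 kJ/mol
  T = 345.1 K: K = (2.735, 0.280), RR gives ψ = 0.225, H_out = 7.765 kJ/mol
  T = 339.7 K: K = (2.516, 0.264), RR gives ψ = 0.164, H_out = 5.302 kJ/mol
  T = 342.4 K: K = (2.624, 0.272), RR gives ψ = 0.196, H_out = 6.569 kJ/mol
  T = 341.0 K: K = (2.568, 0.268), RR gives ψ = 0.180, H_out = 5.921 kJ/mol
Linear interpolation between T = 341.0 (H_out = 5.921) and T = 342.4 (H_out = 6.569) on hF = 6.437 gives T ≈ 342.1 K, at which ψ = 0.19.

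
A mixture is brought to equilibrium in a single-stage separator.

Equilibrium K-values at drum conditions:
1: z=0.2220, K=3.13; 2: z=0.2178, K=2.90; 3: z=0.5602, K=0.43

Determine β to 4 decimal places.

β = 0.4933

Rachford–Rice: g(β) = Σ zᵢ(Kᵢ−1)/(1+β(Kᵢ−1)) = 0.
Check two-phase: ΣzᵢKᵢ = 1.5674 > 1 and Σzᵢ/Kᵢ = 1.4488 > 1, so g(0) = 0.5674 > 0 and g(1) = -0.4488 < 0.
Newton–Raphson from β = 0.5:
  β = 0.5000: g = -0.00539, g' = -0.7990 → β = 0.4933
Converged at β = 0.4933.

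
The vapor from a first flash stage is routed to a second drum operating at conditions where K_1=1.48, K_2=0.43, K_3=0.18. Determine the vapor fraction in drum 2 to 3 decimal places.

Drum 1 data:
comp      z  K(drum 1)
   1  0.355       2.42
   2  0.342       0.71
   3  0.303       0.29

Drum 1:
Let ψ₁ = V/F and solve Σ zᵢ(Kᵢ−1)/(1+ψ₁(Kᵢ−1)) = 0.
Feasibility: ΣzᵢKᵢ = 1.190, Σzᵢ/Kᵢ = 1.673 — both > 1, two phases present.
Iterate (Newton) starting at ψ₁ = 0.31:
  ψ₁ = 0.310: g = -0.0348, g' = -0.631 → ψ₁ = 0.255
Converged at ψ₁ = 0.255.
Drum-1 compositions:
  1: x = 0.261, y = 0.630
  2: x = 0.369, y = 0.262
  3: x = 0.370, y = 0.107
Drum-2 feed = drum-1 vapor: z₂ = (0.6304, 0.2622, 0.1073).
Drum 2:
Let ψ₂ = V/F and solve Σ zᵢ(Kᵢ−1)/(1+ψ₂(Kᵢ−1)) = 0.
Feasibility: ΣzᵢKᵢ = 1.065, Σzᵢ/Kᵢ = 1.632 — both > 1, two phases present.
Iterate (Newton) starting at ψ₂ = 0.63:
  ψ₂ = 0.630: g = -0.1830, g' = -0.602 → ψ₂ = 0.326
  ψ₂ = 0.326: g = -0.0421, g' = -0.372 → ψ₂ = 0.213
  ψ₂ = 0.213: g = -0.0022, g' = -0.336 → ψ₂ = 0.206
Converged at ψ₂ = 0.206.
  1: x = 0.574, y = 0.849
  2: x = 0.297, y = 0.128
  3: x = 0.129, y = 0.023

V/F (drum 2) = 0.206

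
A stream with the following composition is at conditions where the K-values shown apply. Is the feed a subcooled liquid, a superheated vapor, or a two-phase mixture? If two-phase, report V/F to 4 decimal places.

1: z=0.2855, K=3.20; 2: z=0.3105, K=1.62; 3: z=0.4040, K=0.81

superheated vapor

ΣzᵢKᵢ = 1.7439; Σzᵢ/Kᵢ = 0.7797.
Since Σzᵢ/Kᵢ < 1 the mixture is above its dew point — single vapor phase.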